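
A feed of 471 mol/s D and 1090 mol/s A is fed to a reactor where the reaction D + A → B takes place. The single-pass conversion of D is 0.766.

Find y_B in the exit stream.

D reacted = 0.766 × 471 = 360.8 mol/s; ν_D = −1, so ξ = 360.8/1 = 360.8 mol/s.
Outlet amounts (n = n₀ + ν ξ):
  D: 471 − 1(360.8) = 110.2
  A: 1090 − 1(360.8) = 729.2
  B: 0 + 1(360.8) = 360.8
Total out = 1200 mol/s; y_B = 360.8 / 1200 = 0.3006.

0.301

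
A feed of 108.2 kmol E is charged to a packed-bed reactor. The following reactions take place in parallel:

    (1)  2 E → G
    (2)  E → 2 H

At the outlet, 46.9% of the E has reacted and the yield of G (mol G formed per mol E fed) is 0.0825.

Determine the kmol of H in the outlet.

Yield of G: 1ξ₁ / 108.2 = 0.0825 → ξ₁ = 8.927 kmol.
Conversion of E: 2ξ₁ + 1ξ₂ = 0.469 × 108.2 = 50.75 → ξ₂ = 32.89 kmol.
Outlet amounts (n = n₀ + Σ ν·ξ):
  E: 108.2 − 2(8.927) − 1(32.89) = 57.45
  G: 0 + 1(8.927) = 8.927
  H: 0 + 2(32.89) = 65.79

65.8 kmol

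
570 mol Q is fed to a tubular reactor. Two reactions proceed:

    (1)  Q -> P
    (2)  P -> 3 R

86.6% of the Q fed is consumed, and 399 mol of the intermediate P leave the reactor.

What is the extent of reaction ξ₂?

Conversion of Q: Q consumed = 1ξ₁ = 0.866 × 570 → ξ₁ = 493.6 mol.
P balance: n_P = 0 + 1ξ₁ − 1ξ₂ = 399 → ξ₂ = (1·493.6 − 399)/1 = 94.62 mol.
Outlet amounts (n = n₀ + Σ ν·ξ):
  Q: 570 − 1(493.6) = 76.38
  P: 0 + 1(493.6) − 1(94.62) = 399
  R: 0 + 3(94.62) = 283.9

ξ₂ = 94.6 mol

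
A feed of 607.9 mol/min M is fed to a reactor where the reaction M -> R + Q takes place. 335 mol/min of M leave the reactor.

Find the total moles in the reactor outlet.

881 mol/min

For M: n = n₀ − 1ξ → 335 = 607.9 − 1ξ, giving ξ = 272.9 mol/min.
Outlet amounts (n = n₀ + ν ξ):
  M: 607.9 − 1(272.9) = 335
  R: 0 + 1(272.9) = 272.9
  Q: 0 + 1(272.9) = 272.9
Total out = 335 + 272.9 + 272.9 = 880.8 mol/min.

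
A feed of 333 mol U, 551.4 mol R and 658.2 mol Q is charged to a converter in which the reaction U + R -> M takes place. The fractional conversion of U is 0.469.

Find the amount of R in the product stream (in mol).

395 mol

U reacted = 0.469 × 333 = 156.2 mol; ν_U = −1, so ξ = 156.2/1 = 156.2 mol.
Outlet amounts (n = n₀ + ν ξ):
  U: 333 − 1(156.2) = 176.8
  R: 551.4 − 1(156.2) = 395.2
  M: 0 + 1(156.2) = 156.2
  Q: 658.2 (inert)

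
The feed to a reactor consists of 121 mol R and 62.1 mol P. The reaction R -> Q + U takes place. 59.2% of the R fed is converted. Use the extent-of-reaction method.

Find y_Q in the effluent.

0.281

R reacted = 0.592 × 121 = 71.63 mol; ν_R = −1, so ξ = 71.63/1 = 71.63 mol.
Outlet amounts (n = n₀ + ν ξ):
  R: 121 − 1(71.63) = 49.37
  Q: 0 + 1(71.63) = 71.63
  U: 0 + 1(71.63) = 71.63
  P: 62.1 (inert)
Total out = 254.7 mol; y_Q = 71.63 / 254.7 = 0.2812.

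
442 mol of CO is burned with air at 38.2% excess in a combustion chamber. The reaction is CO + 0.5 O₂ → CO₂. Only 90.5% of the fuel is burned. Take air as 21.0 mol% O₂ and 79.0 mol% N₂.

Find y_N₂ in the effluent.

0.677

Stoichiometric O₂ = 0.5 × 442 = 221 mol; O₂ fed = 221 × 1.382 = 305.4 mol.
N₂ fed = 305.4 × 79/21 = 1149 mol.
Fuel reacted = 0.905 × 442 → ξ = 400 mol.
Outlet (n = n₀ + ν ξ):
  CO: 442 − 1(400) = 41.99
  O₂: 305.4 − 0.5(400) = 105.4
  N₂: 1149 (inert)
  CO₂: 0 + 1(400) = 400
Total out = 1696 mol; y_N₂ = 1149 / 1696 = 0.6773.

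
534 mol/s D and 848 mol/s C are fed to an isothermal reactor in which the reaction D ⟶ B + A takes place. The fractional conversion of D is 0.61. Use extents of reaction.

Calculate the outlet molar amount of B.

D reacted = 0.61 × 534 = 325.7 mol/s; ν_D = −1, so ξ = 325.7/1 = 325.7 mol/s.
Outlet amounts (n = n₀ + ν ξ):
  D: 534 − 1(325.7) = 208.3
  B: 0 + 1(325.7) = 325.7
  A: 0 + 1(325.7) = 325.7
  C: 848 (inert)

326 mol/s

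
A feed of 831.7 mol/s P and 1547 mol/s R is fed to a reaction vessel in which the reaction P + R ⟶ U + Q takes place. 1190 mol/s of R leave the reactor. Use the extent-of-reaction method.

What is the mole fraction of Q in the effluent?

For R: n = n₀ − 1ξ → 1190 = 1547 − 1ξ, giving ξ = 357 mol/s.
Outlet amounts (n = n₀ + ν ξ):
  P: 831.7 − 1(357) = 474.7
  R: 1547 − 1(357) = 1190
  U: 0 + 1(357) = 357
  Q: 0 + 1(357) = 357
Total out = 2379 mol/s; y_Q = 357 / 2379 = 0.1501.

0.15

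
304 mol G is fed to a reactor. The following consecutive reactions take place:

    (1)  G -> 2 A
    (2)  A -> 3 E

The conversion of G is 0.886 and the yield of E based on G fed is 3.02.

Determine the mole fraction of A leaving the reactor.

0.196

Conversion of G: G consumed = 1ξ₁ = 0.886 × 304 → ξ₁ = 269.3 mol.
Yield of E: 3ξ₂ / 304 = 3.02 → ξ₂ = 306 mol.
Outlet amounts (n = n₀ + Σ ν·ξ):
  G: 304 − 1(269.3) = 34.66
  A: 0 + 2(269.3) − 1(306) = 232.7
  E: 0 + 3(306) = 918.1
Total out = 1185 mol; y_A = 232.7 / 1185 = 0.1963.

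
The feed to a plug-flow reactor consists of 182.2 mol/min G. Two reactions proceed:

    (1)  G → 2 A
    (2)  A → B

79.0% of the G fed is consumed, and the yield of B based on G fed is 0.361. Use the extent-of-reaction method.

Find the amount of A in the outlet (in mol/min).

Conversion of G: G consumed = 1ξ₁ = 0.79 × 182.2 → ξ₁ = 143.9 mol/min.
Yield of B: 1ξ₂ / 182.2 = 0.361 → ξ₂ = 65.77 mol/min.
Outlet amounts (n = n₀ + Σ ν·ξ):
  G: 182.2 − 1(143.9) = 38.26
  A: 0 + 2(143.9) − 1(65.77) = 222.1
  B: 0 + 1(65.77) = 65.77

222 mol/min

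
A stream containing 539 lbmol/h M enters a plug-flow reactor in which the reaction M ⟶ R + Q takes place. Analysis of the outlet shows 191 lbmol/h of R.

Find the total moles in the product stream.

730 lbmol/h

For R: n = n₀ + 1ξ → 191 = 0 + 1ξ, giving ξ = 191 lbmol/h.
Outlet amounts (n = n₀ + ν ξ):
  M: 539 − 1(191) = 348
  R: 0 + 1(191) = 191
  Q: 0 + 1(191) = 191
Total out = 348 + 191 + 191 = 730 lbmol/h.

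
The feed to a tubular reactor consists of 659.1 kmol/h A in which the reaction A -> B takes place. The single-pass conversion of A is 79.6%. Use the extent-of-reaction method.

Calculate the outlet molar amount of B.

525 kmol/h

A reacted = 0.796 × 659.1 = 524.6 kmol/h; ν_A = −1, so ξ = 524.6/1 = 524.6 kmol/h.
Outlet amounts (n = n₀ + ν ξ):
  A: 659.1 − 1(524.6) = 134.5
  B: 0 + 1(524.6) = 524.6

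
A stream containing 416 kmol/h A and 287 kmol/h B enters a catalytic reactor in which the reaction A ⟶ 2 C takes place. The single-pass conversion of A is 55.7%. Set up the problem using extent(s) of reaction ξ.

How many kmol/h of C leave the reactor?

463 kmol/h

A reacted = 0.557 × 416 = 231.7 kmol/h; ν_A = −1, so ξ = 231.7/1 = 231.7 kmol/h.
Outlet amounts (n = n₀ + ν ξ):
  A: 416 − 1(231.7) = 184.3
  C: 0 + 2(231.7) = 463.4
  B: 287 (inert)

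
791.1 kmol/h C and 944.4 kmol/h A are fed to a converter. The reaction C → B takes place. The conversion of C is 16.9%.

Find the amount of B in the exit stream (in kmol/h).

C reacted = 0.169 × 791.1 = 133.7 kmol/h; ν_C = −1, so ξ = 133.7/1 = 133.7 kmol/h.
Outlet amounts (n = n₀ + ν ξ):
  C: 791.1 − 1(133.7) = 657.4
  B: 0 + 1(133.7) = 133.7
  A: 944.4 (inert)

134 kmol/h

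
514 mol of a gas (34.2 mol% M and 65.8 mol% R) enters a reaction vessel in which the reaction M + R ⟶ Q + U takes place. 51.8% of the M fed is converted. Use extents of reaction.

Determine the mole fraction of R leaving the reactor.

0.481

M reacted = 0.518 × 175.8 = 91.06 mol; ν_M = −1, so ξ = 91.06/1 = 91.06 mol.
Outlet amounts (n = n₀ + ν ξ):
  M: 175.8 − 1(91.06) = 84.73
  R: 338.2 − 1(91.06) = 247.2
  Q: 0 + 1(91.06) = 91.06
  U: 0 + 1(91.06) = 91.06
Total out = 514 mol; y_R = 247.2 / 514 = 0.4808.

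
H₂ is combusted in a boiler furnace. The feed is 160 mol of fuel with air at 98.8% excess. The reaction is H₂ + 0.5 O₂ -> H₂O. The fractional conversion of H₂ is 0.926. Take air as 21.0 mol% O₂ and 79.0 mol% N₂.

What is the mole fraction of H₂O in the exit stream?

Stoichiometric O₂ = 0.5 × 160 = 80 mol; O₂ fed = 80 × 1.988 = 159 mol.
N₂ fed = 159 × 79/21 = 598.3 mol.
Fuel reacted = 0.926 × 160 → ξ = 148.2 mol.
Outlet (n = n₀ + ν ξ):
  H₂: 160 − 1(148.2) = 11.84
  O₂: 159 − 0.5(148.2) = 84.96
  N₂: 598.3 (inert)
  H₂O: 0 + 1(148.2) = 148.2
Total out = 843.3 mol; y_H₂O = 148.2 / 843.3 = 0.1757.

0.176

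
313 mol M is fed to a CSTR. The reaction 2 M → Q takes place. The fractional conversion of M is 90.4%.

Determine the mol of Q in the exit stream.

M reacted = 0.904 × 313 = 283 mol; ν_M = −2, so ξ = 283/2 = 141.5 mol.
Outlet amounts (n = n₀ + ν ξ):
  M: 313 − 2(141.5) = 30.05
  Q: 0 + 1(141.5) = 141.5

141 mol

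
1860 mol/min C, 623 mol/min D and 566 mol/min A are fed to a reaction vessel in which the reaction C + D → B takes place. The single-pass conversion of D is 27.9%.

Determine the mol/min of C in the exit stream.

1690 mol/min

D reacted = 0.279 × 623 = 173.8 mol/min; ν_D = −1, so ξ = 173.8/1 = 173.8 mol/min.
Outlet amounts (n = n₀ + ν ξ):
  C: 1860 − 1(173.8) = 1686
  D: 623 − 1(173.8) = 449.2
  B: 0 + 1(173.8) = 173.8
  A: 566 (inert)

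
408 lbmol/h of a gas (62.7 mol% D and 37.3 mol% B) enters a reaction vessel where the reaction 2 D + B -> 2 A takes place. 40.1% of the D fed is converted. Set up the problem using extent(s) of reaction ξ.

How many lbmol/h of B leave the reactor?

D reacted = 0.401 × 255.8 = 102.6 lbmol/h; ν_D = −2, so ξ = 102.6/2 = 51.29 lbmol/h.
Outlet amounts (n = n₀ + ν ξ):
  D: 255.8 − 2(51.29) = 153.2
  B: 152.2 − 1(51.29) = 100.9
  A: 0 + 2(51.29) = 102.6

101 lbmol/h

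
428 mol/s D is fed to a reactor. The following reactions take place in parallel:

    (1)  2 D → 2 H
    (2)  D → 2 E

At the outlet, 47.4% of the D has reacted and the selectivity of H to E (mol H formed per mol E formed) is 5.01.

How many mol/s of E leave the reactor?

36.8 mol/s

Conversion of D: D consumed = 0.474 × 428 = 202.9 mol/s = 2ξ₁ + 1ξ₂.
Selectivity: 2ξ₁ / (2ξ₂) = 5.01 → ξ₁ = 5.01 ξ₂.
Substitute: (2·5.01 + 1) ξ₂ = 202.9 → ξ₂ = 18.41 mol/s, ξ₁ = 92.23 mol/s.
Outlet amounts (n = n₀ + Σ ν·ξ):
  D: 428 − 2(92.23) − 1(18.41) = 225.1
  H: 0 + 2(92.23) = 184.5
  E: 0 + 2(18.41) = 36.82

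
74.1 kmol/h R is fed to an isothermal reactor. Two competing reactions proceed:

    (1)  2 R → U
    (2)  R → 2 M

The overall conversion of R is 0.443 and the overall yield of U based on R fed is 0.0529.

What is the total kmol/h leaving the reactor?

95.2 kmol/h

Yield of U: 1ξ₁ / 74.1 = 0.0529 → ξ₁ = 3.92 kmol/h.
Conversion of R: 2ξ₁ + 1ξ₂ = 0.443 × 74.1 = 32.83 → ξ₂ = 24.99 kmol/h.
Outlet amounts (n = n₀ + Σ ν·ξ):
  R: 74.1 − 2(3.92) − 1(24.99) = 41.27
  U: 0 + 1(3.92) = 3.92
  M: 0 + 2(24.99) = 49.97
Total out = 41.27 + 3.92 + 49.97 = 95.17 kmol/h.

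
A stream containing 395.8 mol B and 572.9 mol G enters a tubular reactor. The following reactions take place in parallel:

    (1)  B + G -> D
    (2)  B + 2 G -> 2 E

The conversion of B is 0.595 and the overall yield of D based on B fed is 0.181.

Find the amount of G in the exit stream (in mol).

Yield of D: 1ξ₁ / 395.8 = 0.181 → ξ₁ = 71.64 mol.
Conversion of B: 1ξ₁ + 1ξ₂ = 0.595 × 395.8 = 235.5 → ξ₂ = 163.9 mol.
Outlet amounts (n = n₀ + Σ ν·ξ):
  B: 395.8 − 1(71.64) − 1(163.9) = 160.3
  G: 572.9 − 1(71.64) − 2(163.9) = 173.5
  D: 0 + 1(71.64) = 71.64
  E: 0 + 2(163.9) = 327.7

174 mol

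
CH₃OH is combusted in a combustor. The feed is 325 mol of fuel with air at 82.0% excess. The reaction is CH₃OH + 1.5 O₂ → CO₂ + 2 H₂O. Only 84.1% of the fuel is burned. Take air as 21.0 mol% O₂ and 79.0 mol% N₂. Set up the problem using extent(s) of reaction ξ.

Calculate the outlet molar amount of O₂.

477 mol

Stoichiometric O₂ = 1.5 × 325 = 487.5 mol; O₂ fed = 487.5 × 1.820 = 887.2 mol.
N₂ fed = 887.2 × 79/21 = 3338 mol.
Fuel reacted = 0.841 × 325 → ξ = 273.3 mol.
Outlet (n = n₀ + ν ξ):
  CH₃OH: 325 − 1(273.3) = 51.68
  O₂: 887.2 − 1.5(273.3) = 477.3
  N₂: 3338 (inert)
  CO₂: 0 + 1(273.3) = 273.3
  H₂O: 0 + 2(273.3) = 546.6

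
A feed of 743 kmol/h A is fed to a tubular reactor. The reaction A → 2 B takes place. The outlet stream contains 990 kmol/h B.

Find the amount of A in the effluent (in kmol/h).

248 kmol/h

For B: n = n₀ + 2ξ → 990 = 0 + 2ξ, giving ξ = 495 kmol/h.
Outlet amounts (n = n₀ + ν ξ):
  A: 743 − 1(495) = 248
  B: 0 + 2(495) = 990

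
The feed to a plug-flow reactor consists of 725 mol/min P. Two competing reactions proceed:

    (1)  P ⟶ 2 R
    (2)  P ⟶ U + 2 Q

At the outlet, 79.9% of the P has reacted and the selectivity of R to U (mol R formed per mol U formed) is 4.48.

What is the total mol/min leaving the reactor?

1480 mol/min

Conversion of P: P consumed = 0.799 × 725 = 579.3 mol/min = 1ξ₁ + 1ξ₂.
Selectivity: 2ξ₁ / (1ξ₂) = 4.48 → ξ₁ = 2.24 ξ₂.
Substitute: (1·2.24 + 1) ξ₂ = 579.3 → ξ₂ = 178.8 mol/min, ξ₁ = 400.5 mol/min.
Outlet amounts (n = n₀ + Σ ν·ξ):
  P: 725 − 1(400.5) − 1(178.8) = 145.7
  R: 0 + 2(400.5) = 801
  U: 0 + 1(178.8) = 178.8
  Q: 0 + 2(178.8) = 357.6
Total out = 145.7 + 801 + 178.8 + 357.6 = 1483 mol/min.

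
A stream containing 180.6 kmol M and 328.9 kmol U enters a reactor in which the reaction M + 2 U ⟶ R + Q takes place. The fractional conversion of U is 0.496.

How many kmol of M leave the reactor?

99 kmol

U reacted = 0.496 × 328.9 = 163.1 kmol; ν_U = −2, so ξ = 163.1/2 = 81.57 kmol.
Outlet amounts (n = n₀ + ν ξ):
  M: 180.6 − 1(81.57) = 99.03
  U: 328.9 − 2(81.57) = 165.8
  R: 0 + 1(81.57) = 81.57
  Q: 0 + 1(81.57) = 81.57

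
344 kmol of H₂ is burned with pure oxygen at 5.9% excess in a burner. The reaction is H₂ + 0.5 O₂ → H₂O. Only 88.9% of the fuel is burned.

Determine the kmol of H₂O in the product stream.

Stoichiometric O₂ = 0.5 × 344 = 172 kmol; O₂ fed = 172 × 1.059 = 182.1 kmol.
Fuel reacted = 0.889 × 344 → ξ = 305.8 kmol.
Outlet (n = n₀ + ν ξ):
  H₂: 344 − 1(305.8) = 38.18
  O₂: 182.1 − 0.5(305.8) = 29.24
  H₂O: 0 + 1(305.8) = 305.8

306 kmol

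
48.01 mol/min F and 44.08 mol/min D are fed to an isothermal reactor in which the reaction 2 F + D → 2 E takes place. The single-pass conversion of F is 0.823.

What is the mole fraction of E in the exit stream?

F reacted = 0.823 × 48.01 = 39.51 mol/min; ν_F = −2, so ξ = 39.51/2 = 19.76 mol/min.
Outlet amounts (n = n₀ + ν ξ):
  F: 48.01 − 2(19.76) = 8.498
  D: 44.08 − 1(19.76) = 24.32
  E: 0 + 2(19.76) = 39.51
Total out = 72.33 mol/min; y_E = 39.51 / 72.33 = 0.5462.

0.546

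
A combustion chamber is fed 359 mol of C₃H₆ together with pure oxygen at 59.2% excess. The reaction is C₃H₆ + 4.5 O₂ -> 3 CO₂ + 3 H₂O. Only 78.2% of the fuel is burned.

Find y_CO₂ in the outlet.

0.274

Stoichiometric O₂ = 4.5 × 359 = 1616 mol; O₂ fed = 1616 × 1.592 = 2572 mol.
Fuel reacted = 0.782 × 359 → ξ = 280.7 mol.
Outlet (n = n₀ + ν ξ):
  C₃H₆: 359 − 1(280.7) = 78.26
  O₂: 2572 − 4.5(280.7) = 1309
  CO₂: 0 + 3(280.7) = 842.2
  H₂O: 0 + 3(280.7) = 842.2
Total out = 3071 mol; y_CO₂ = 842.2 / 3071 = 0.2742.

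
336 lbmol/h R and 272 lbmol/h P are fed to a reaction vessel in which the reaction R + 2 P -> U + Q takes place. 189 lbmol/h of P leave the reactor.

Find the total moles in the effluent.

For P: n = n₀ − 2ξ → 189 = 272 − 2ξ, giving ξ = 41.5 lbmol/h.
Outlet amounts (n = n₀ + ν ξ):
  R: 336 − 1(41.5) = 294.5
  P: 272 − 2(41.5) = 189
  U: 0 + 1(41.5) = 41.5
  Q: 0 + 1(41.5) = 41.5
Total out = 294.5 + 189 + 41.5 + 41.5 = 566.5 lbmol/h.

566 lbmol/h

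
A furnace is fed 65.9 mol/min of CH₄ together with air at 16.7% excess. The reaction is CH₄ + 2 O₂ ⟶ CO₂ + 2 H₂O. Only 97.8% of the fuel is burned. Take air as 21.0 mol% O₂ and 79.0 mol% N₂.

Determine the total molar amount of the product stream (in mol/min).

798 mol/min

Stoichiometric O₂ = 2 × 65.9 = 131.8 mol/min; O₂ fed = 131.8 × 1.167 = 153.8 mol/min.
N₂ fed = 153.8 × 79/21 = 578.6 mol/min.
Fuel reacted = 0.978 × 65.9 → ξ = 64.45 mol/min.
Outlet (n = n₀ + ν ξ):
  CH₄: 65.9 − 1(64.45) = 1.45
  O₂: 153.8 − 2(64.45) = 24.91
  N₂: 578.6 (inert)
  CO₂: 0 + 1(64.45) = 64.45
  H₂O: 0 + 2(64.45) = 128.9
Total out = 1.45 + 24.91 + 578.6 + 64.45 + 128.9 = 798.3 mol/min.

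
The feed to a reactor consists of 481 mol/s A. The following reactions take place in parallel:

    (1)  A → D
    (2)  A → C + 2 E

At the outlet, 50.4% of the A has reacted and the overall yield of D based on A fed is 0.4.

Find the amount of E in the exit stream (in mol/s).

Yield of D: 1ξ₁ / 481 = 0.4 → ξ₁ = 192.4 mol/s.
Conversion of A: 1ξ₁ + 1ξ₂ = 0.504 × 481 = 242.4 → ξ₂ = 50.02 mol/s.
Outlet amounts (n = n₀ + Σ ν·ξ):
  A: 481 − 1(192.4) − 1(50.02) = 238.6
  D: 0 + 1(192.4) = 192.4
  C: 0 + 1(50.02) = 50.02
  E: 0 + 2(50.02) = 100

100 mol/s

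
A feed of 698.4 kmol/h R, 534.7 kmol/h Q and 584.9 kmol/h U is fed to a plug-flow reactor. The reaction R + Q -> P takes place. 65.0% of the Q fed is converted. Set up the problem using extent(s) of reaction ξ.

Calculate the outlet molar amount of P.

Q reacted = 0.65 × 534.7 = 347.6 kmol/h; ν_Q = −1, so ξ = 347.6/1 = 347.6 kmol/h.
Outlet amounts (n = n₀ + ν ξ):
  R: 698.4 − 1(347.6) = 350.8
  Q: 534.7 − 1(347.6) = 187.1
  P: 0 + 1(347.6) = 347.6
  U: 584.9 (inert)

348 kmol/h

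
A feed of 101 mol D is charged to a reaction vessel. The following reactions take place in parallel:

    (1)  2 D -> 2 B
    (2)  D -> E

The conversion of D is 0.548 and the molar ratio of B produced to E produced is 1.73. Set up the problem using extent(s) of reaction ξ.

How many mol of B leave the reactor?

35.1 mol

Conversion of D: D consumed = 0.548 × 101 = 55.35 mol = 2ξ₁ + 1ξ₂.
Selectivity: 2ξ₁ / (1ξ₂) = 1.73 → ξ₁ = 0.865 ξ₂.
Substitute: (2·0.865 + 1) ξ₂ = 55.35 → ξ₂ = 20.27 mol, ξ₁ = 17.54 mol.
Outlet amounts (n = n₀ + Σ ν·ξ):
  D: 101 − 2(17.54) − 1(20.27) = 45.65
  B: 0 + 2(17.54) = 35.07
  E: 0 + 1(20.27) = 20.27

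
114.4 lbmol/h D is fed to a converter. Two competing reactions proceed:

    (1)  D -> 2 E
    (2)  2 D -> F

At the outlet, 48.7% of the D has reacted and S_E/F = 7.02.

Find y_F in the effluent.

0.0723

Conversion of D: D consumed = 0.487 × 114.4 = 55.71 lbmol/h = 1ξ₁ + 2ξ₂.
Selectivity: 2ξ₁ / (1ξ₂) = 7.02 → ξ₁ = 3.51 ξ₂.
Substitute: (1·3.51 + 2) ξ₂ = 55.71 → ξ₂ = 10.11 lbmol/h, ξ₁ = 35.49 lbmol/h.
Outlet amounts (n = n₀ + Σ ν·ξ):
  D: 114.4 − 1(35.49) − 2(10.11) = 58.69
  E: 0 + 2(35.49) = 70.98
  F: 0 + 1(10.11) = 10.11
Total out = 139.8 lbmol/h; y_F = 10.11 / 139.8 = 0.07234.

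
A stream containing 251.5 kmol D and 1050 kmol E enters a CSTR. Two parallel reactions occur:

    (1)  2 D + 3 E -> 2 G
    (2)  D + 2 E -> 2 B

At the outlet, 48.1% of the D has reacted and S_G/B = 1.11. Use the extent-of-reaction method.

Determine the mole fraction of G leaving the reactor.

Conversion of D: D consumed = 0.481 × 251.5 = 121 kmol = 2ξ₁ + 1ξ₂.
Selectivity: 2ξ₁ / (2ξ₂) = 1.11 → ξ₁ = 1.11 ξ₂.
Substitute: (2·1.11 + 1) ξ₂ = 121 → ξ₂ = 37.57 kmol, ξ₁ = 41.7 kmol.
Outlet amounts (n = n₀ + Σ ν·ξ):
  D: 251.5 − 2(41.7) − 1(37.57) = 130.5
  E: 1050 − 3(41.7) − 2(37.57) = 849.8
  G: 0 + 2(41.7) = 83.4
  B: 0 + 2(37.57) = 75.14
Total out = 1139 kmol; y_G = 83.4 / 1139 = 0.07324.

0.0732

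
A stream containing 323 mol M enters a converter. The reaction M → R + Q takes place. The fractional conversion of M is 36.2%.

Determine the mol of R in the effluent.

117 mol

M reacted = 0.362 × 323 = 116.9 mol; ν_M = −1, so ξ = 116.9/1 = 116.9 mol.
Outlet amounts (n = n₀ + ν ξ):
  M: 323 − 1(116.9) = 206.1
  R: 0 + 1(116.9) = 116.9
  Q: 0 + 1(116.9) = 116.9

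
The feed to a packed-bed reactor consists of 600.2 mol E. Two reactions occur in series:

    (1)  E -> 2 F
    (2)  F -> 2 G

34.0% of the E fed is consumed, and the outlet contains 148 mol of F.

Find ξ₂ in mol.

Conversion of E: E consumed = 1ξ₁ = 0.34 × 600.2 → ξ₁ = 204.1 mol.
F balance: n_F = 0 + 2ξ₁ − 1ξ₂ = 148 → ξ₂ = (2·204.1 − 148)/1 = 260.1 mol.
Outlet amounts (n = n₀ + Σ ν·ξ):
  E: 600.2 − 1(204.1) = 396.1
  F: 0 + 2(204.1) − 1(260.1) = 148
  G: 0 + 2(260.1) = 520.3

ξ₂ = 260 mol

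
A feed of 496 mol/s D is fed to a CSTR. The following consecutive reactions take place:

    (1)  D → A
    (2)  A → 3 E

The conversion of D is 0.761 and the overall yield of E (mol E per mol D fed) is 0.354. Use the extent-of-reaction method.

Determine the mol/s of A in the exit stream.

Conversion of D: D consumed = 1ξ₁ = 0.761 × 496 → ξ₁ = 377.5 mol/s.
Yield of E: 3ξ₂ / 496 = 0.354 → ξ₂ = 58.53 mol/s.
Outlet amounts (n = n₀ + Σ ν·ξ):
  D: 496 − 1(377.5) = 118.5
  A: 0 + 1(377.5) − 1(58.53) = 318.9
  E: 0 + 3(58.53) = 175.6

319 mol/s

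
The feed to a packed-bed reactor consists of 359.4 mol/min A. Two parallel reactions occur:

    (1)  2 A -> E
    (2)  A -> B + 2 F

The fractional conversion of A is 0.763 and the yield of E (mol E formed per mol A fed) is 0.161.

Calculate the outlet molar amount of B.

Yield of E: 1ξ₁ / 359.4 = 0.161 → ξ₁ = 57.86 mol/min.
Conversion of A: 2ξ₁ + 1ξ₂ = 0.763 × 359.4 = 274.2 → ξ₂ = 158.5 mol/min.
Outlet amounts (n = n₀ + Σ ν·ξ):
  A: 359.4 − 2(57.86) − 1(158.5) = 85.18
  E: 0 + 1(57.86) = 57.86
  B: 0 + 1(158.5) = 158.5
  F: 0 + 2(158.5) = 317

158 mol/min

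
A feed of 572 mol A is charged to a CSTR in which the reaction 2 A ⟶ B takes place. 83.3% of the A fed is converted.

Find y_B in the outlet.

A reacted = 0.833 × 572 = 476.5 mol; ν_A = −2, so ξ = 476.5/2 = 238.2 mol.
Outlet amounts (n = n₀ + ν ξ):
  A: 572 − 2(238.2) = 95.52
  B: 0 + 1(238.2) = 238.2
Total out = 333.8 mol; y_B = 238.2 / 333.8 = 0.7138.

0.714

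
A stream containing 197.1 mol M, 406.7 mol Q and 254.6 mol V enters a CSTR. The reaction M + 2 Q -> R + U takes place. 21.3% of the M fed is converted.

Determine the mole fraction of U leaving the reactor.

0.0514

M reacted = 0.213 × 197.1 = 41.98 mol; ν_M = −1, so ξ = 41.98/1 = 41.98 mol.
Outlet amounts (n = n₀ + ν ξ):
  M: 197.1 − 1(41.98) = 155.1
  Q: 406.7 − 2(41.98) = 322.7
  R: 0 + 1(41.98) = 41.98
  U: 0 + 1(41.98) = 41.98
  V: 254.6 (inert)
Total out = 816.4 mol; y_U = 41.98 / 816.4 = 0.05142.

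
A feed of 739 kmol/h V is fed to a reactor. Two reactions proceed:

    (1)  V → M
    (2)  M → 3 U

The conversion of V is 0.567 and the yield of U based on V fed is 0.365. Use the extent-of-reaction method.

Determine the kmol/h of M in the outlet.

Conversion of V: V consumed = 1ξ₁ = 0.567 × 739 → ξ₁ = 419 kmol/h.
Yield of U: 3ξ₂ / 739 = 0.365 → ξ₂ = 89.91 kmol/h.
Outlet amounts (n = n₀ + Σ ν·ξ):
  V: 739 − 1(419) = 320
  M: 0 + 1(419) − 1(89.91) = 329.1
  U: 0 + 3(89.91) = 269.7

329 kmol/h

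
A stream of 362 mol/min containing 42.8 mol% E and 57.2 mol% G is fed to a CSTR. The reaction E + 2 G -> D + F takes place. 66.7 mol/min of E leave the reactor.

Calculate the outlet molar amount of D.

For E: n = n₀ − 1ξ → 66.7 = 154.9 − 1ξ, giving ξ = 88.24 mol/min.
Outlet amounts (n = n₀ + ν ξ):
  E: 154.9 − 1(88.24) = 66.7
  G: 207.1 − 2(88.24) = 30.59
  D: 0 + 1(88.24) = 88.24
  F: 0 + 1(88.24) = 88.24

88.2 mol/min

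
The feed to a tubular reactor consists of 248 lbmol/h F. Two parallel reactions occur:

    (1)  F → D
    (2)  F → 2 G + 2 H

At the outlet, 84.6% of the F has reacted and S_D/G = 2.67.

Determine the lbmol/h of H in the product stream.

66.2 lbmol/h

Conversion of F: F consumed = 0.846 × 248 = 209.8 lbmol/h = 1ξ₁ + 1ξ₂.
Selectivity: 1ξ₁ / (2ξ₂) = 2.67 → ξ₁ = 5.34 ξ₂.
Substitute: (1·5.34 + 1) ξ₂ = 209.8 → ξ₂ = 33.09 lbmol/h, ξ₁ = 176.7 lbmol/h.
Outlet amounts (n = n₀ + Σ ν·ξ):
  F: 248 − 1(176.7) − 1(33.09) = 38.19
  D: 0 + 1(176.7) = 176.7
  G: 0 + 2(33.09) = 66.19
  H: 0 + 2(33.09) = 66.19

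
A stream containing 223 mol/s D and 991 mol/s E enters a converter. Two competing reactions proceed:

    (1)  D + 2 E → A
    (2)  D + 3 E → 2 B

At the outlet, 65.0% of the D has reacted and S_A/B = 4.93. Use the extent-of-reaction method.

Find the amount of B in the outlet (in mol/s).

26.7 mol/s

Conversion of D: D consumed = 0.65 × 223 = 145 mol/s = 1ξ₁ + 1ξ₂.
Selectivity: 1ξ₁ / (2ξ₂) = 4.93 → ξ₁ = 9.86 ξ₂.
Substitute: (1·9.86 + 1) ξ₂ = 145 → ξ₂ = 13.35 mol/s, ξ₁ = 131.6 mol/s.
Outlet amounts (n = n₀ + Σ ν·ξ):
  D: 223 − 1(131.6) − 1(13.35) = 78.05
  E: 991 − 2(131.6) − 3(13.35) = 687.8
  A: 0 + 1(131.6) = 131.6
  B: 0 + 2(13.35) = 26.69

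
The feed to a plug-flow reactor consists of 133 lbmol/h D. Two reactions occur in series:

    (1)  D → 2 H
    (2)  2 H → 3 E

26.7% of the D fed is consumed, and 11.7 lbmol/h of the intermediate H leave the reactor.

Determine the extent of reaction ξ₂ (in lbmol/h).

ξ₂ = 29.7 lbmol/h

Conversion of D: D consumed = 1ξ₁ = 0.267 × 133 → ξ₁ = 35.51 lbmol/h.
H balance: n_H = 0 + 2ξ₁ − 2ξ₂ = 11.7 → ξ₂ = (2·35.51 − 11.7)/2 = 29.66 lbmol/h.
Outlet amounts (n = n₀ + Σ ν·ξ):
  D: 133 − 1(35.51) = 97.49
  H: 0 + 2(35.51) − 2(29.66) = 11.7
  E: 0 + 3(29.66) = 88.98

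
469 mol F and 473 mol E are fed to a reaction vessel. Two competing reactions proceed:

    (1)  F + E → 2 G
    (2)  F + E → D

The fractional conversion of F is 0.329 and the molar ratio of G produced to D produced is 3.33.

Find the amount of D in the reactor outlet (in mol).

Conversion of F: F consumed = 0.329 × 469 = 154.3 mol = 1ξ₁ + 1ξ₂.
Selectivity: 2ξ₁ / (1ξ₂) = 3.33 → ξ₁ = 1.665 ξ₂.
Substitute: (1·1.665 + 1) ξ₂ = 154.3 → ξ₂ = 57.9 mol, ξ₁ = 96.4 mol.
Outlet amounts (n = n₀ + Σ ν·ξ):
  F: 469 − 1(96.4) − 1(57.9) = 314.7
  E: 473 − 1(96.4) − 1(57.9) = 318.7
  G: 0 + 2(96.4) = 192.8
  D: 0 + 1(57.9) = 57.9

57.9 mol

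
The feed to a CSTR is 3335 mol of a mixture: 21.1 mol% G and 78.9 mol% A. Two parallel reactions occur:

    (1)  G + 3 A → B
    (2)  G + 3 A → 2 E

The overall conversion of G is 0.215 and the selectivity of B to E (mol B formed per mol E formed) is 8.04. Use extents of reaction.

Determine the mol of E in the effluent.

17.7 mol

Conversion of G: G consumed = 0.215 × 703.7 = 151.3 mol = 1ξ₁ + 1ξ₂.
Selectivity: 1ξ₁ / (2ξ₂) = 8.04 → ξ₁ = 16.08 ξ₂.
Substitute: (1·16.08 + 1) ξ₂ = 151.3 → ξ₂ = 8.858 mol, ξ₁ = 142.4 mol.
Outlet amounts (n = n₀ + Σ ν·ξ):
  G: 703.7 − 1(142.4) − 1(8.858) = 552.4
  A: 2631 − 3(142.4) − 3(8.858) = 2177
  B: 0 + 1(142.4) = 142.4
  E: 0 + 2(8.858) = 17.72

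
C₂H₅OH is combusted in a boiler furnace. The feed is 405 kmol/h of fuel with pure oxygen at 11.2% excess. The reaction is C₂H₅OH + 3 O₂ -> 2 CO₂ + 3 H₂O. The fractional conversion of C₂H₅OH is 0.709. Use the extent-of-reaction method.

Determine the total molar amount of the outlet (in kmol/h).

Stoichiometric O₂ = 3 × 405 = 1215 kmol/h; O₂ fed = 1215 × 1.112 = 1351 kmol/h.
Fuel reacted = 0.709 × 405 → ξ = 287.1 kmol/h.
Outlet (n = n₀ + ν ξ):
  C₂H₅OH: 405 − 1(287.1) = 117.9
  O₂: 1351 − 3(287.1) = 489.6
  CO₂: 0 + 2(287.1) = 574.3
  H₂O: 0 + 3(287.1) = 861.4
Total out = 117.9 + 489.6 + 574.3 + 861.4 = 2043 kmol/h.

2040 kmol/h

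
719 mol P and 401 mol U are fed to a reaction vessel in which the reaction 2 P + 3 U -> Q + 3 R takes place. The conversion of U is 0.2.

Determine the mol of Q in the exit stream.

26.7 mol

U reacted = 0.2 × 401 = 80.2 mol; ν_U = −3, so ξ = 80.2/3 = 26.73 mol.
Outlet amounts (n = n₀ + ν ξ):
  P: 719 − 2(26.73) = 665.5
  U: 401 − 3(26.73) = 320.8
  Q: 0 + 1(26.73) = 26.73
  R: 0 + 3(26.73) = 80.2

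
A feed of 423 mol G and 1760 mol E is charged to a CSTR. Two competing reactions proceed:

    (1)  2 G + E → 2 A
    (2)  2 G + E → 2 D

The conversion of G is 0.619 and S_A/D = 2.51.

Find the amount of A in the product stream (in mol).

Conversion of G: G consumed = 0.619 × 423 = 261.8 mol = 2ξ₁ + 2ξ₂.
Selectivity: 2ξ₁ / (2ξ₂) = 2.51 → ξ₁ = 2.51 ξ₂.
Substitute: (2·2.51 + 2) ξ₂ = 261.8 → ξ₂ = 37.3 mol, ξ₁ = 93.62 mol.
Outlet amounts (n = n₀ + Σ ν·ξ):
  G: 423 − 2(93.62) − 2(37.3) = 161.2
  E: 1760 − 1(93.62) − 1(37.3) = 1629
  A: 0 + 2(93.62) = 187.2
  D: 0 + 2(37.3) = 74.6

187 mol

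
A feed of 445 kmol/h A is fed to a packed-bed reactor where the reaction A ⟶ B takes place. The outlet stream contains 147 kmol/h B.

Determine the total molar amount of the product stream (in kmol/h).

445 kmol/h

For B: n = n₀ + 1ξ → 147 = 0 + 1ξ, giving ξ = 147 kmol/h.
Outlet amounts (n = n₀ + ν ξ):
  A: 445 − 1(147) = 298
  B: 0 + 1(147) = 147
Total out = 298 + 147 = 445 kmol/h.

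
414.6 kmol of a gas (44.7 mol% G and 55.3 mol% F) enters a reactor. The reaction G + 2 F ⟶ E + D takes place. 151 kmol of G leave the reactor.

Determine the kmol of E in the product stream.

For G: n = n₀ − 1ξ → 151 = 185.3 − 1ξ, giving ξ = 34.33 kmol.
Outlet amounts (n = n₀ + ν ξ):
  G: 185.3 − 1(34.33) = 151
  F: 229.3 − 2(34.33) = 160.6
  E: 0 + 1(34.33) = 34.33
  D: 0 + 1(34.33) = 34.33

34.3 kmol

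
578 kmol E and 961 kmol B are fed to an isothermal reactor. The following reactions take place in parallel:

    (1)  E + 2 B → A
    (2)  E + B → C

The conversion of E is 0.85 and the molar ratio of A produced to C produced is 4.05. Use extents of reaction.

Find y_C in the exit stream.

Conversion of E: E consumed = 0.85 × 578 = 491.3 kmol = 1ξ₁ + 1ξ₂.
Selectivity: 1ξ₁ / (1ξ₂) = 4.05 → ξ₁ = 4.05 ξ₂.
Substitute: (1·4.05 + 1) ξ₂ = 491.3 → ξ₂ = 97.29 kmol, ξ₁ = 394 kmol.
Outlet amounts (n = n₀ + Σ ν·ξ):
  E: 578 − 1(394) − 1(97.29) = 86.7
  B: 961 − 2(394) − 1(97.29) = 75.69
  A: 0 + 1(394) = 394
  C: 0 + 1(97.29) = 97.29
Total out = 653.7 kmol; y_C = 97.29 / 653.7 = 0.1488.

0.149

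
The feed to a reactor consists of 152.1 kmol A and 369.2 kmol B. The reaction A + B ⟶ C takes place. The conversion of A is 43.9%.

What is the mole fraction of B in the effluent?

A reacted = 0.439 × 152.1 = 66.77 kmol; ν_A = −1, so ξ = 66.77/1 = 66.77 kmol.
Outlet amounts (n = n₀ + ν ξ):
  A: 152.1 − 1(66.77) = 85.33
  B: 369.2 − 1(66.77) = 302.4
  C: 0 + 1(66.77) = 66.77
Total out = 454.5 kmol; y_B = 302.4 / 454.5 = 0.6654.

0.665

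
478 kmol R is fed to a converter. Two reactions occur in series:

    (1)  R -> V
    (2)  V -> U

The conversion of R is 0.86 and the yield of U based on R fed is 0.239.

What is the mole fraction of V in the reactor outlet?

Conversion of R: R consumed = 1ξ₁ = 0.86 × 478 → ξ₁ = 411.1 kmol.
Yield of U: 1ξ₂ / 478 = 0.239 → ξ₂ = 114.2 kmol.
Outlet amounts (n = n₀ + Σ ν·ξ):
  R: 478 − 1(411.1) = 66.92
  V: 0 + 1(411.1) − 1(114.2) = 296.8
  U: 0 + 1(114.2) = 114.2
Total out = 478 kmol; y_V = 296.8 / 478 = 0.621.

0.621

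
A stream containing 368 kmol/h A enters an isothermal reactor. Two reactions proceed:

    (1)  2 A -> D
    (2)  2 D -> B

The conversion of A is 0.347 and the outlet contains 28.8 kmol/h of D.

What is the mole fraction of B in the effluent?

0.0611

Conversion of A: A consumed = 2ξ₁ = 0.347 × 368 → ξ₁ = 63.85 kmol/h.
D balance: n_D = 0 + 1ξ₁ − 2ξ₂ = 28.8 → ξ₂ = (1·63.85 − 28.8)/2 = 17.52 kmol/h.
Outlet amounts (n = n₀ + Σ ν·ξ):
  A: 368 − 2(63.85) = 240.3
  D: 0 + 1(63.85) − 2(17.52) = 28.8
  B: 0 + 1(17.52) = 17.52
Total out = 286.6 kmol/h; y_B = 17.52 / 286.6 = 0.06114.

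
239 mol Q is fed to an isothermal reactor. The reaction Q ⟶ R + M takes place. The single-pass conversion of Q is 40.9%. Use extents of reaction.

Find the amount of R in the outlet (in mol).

97.8 mol

Q reacted = 0.409 × 239 = 97.75 mol; ν_Q = −1, so ξ = 97.75/1 = 97.75 mol.
Outlet amounts (n = n₀ + ν ξ):
  Q: 239 − 1(97.75) = 141.2
  R: 0 + 1(97.75) = 97.75
  M: 0 + 1(97.75) = 97.75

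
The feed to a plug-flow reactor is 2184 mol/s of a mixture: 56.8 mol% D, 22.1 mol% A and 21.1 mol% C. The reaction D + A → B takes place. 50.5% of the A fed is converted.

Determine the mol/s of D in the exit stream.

A reacted = 0.505 × 482.7 = 243.7 mol/s; ν_A = −1, so ξ = 243.7/1 = 243.7 mol/s.
Outlet amounts (n = n₀ + ν ξ):
  D: 1241 − 1(243.7) = 996.8
  A: 482.7 − 1(243.7) = 238.9
  B: 0 + 1(243.7) = 243.7
  C: 460.8 (inert)

997 mol/s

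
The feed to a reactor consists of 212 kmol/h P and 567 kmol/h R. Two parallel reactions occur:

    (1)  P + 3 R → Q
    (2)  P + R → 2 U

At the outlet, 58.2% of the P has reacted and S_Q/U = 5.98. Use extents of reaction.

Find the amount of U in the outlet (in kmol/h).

Conversion of P: P consumed = 0.582 × 212 = 123.4 kmol/h = 1ξ₁ + 1ξ₂.
Selectivity: 1ξ₁ / (2ξ₂) = 5.98 → ξ₁ = 11.96 ξ₂.
Substitute: (1·11.96 + 1) ξ₂ = 123.4 → ξ₂ = 9.52 kmol/h, ξ₁ = 113.9 kmol/h.
Outlet amounts (n = n₀ + Σ ν·ξ):
  P: 212 − 1(113.9) − 1(9.52) = 88.62
  R: 567 − 3(113.9) − 1(9.52) = 215.9
  Q: 0 + 1(113.9) = 113.9
  U: 0 + 2(9.52) = 19.04

19 kmol/h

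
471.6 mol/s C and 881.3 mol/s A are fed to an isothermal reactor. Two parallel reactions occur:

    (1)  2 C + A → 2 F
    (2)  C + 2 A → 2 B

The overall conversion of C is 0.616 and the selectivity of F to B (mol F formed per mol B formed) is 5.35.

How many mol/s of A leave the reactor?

699 mol/s

Conversion of C: C consumed = 0.616 × 471.6 = 290.5 mol/s = 2ξ₁ + 1ξ₂.
Selectivity: 2ξ₁ / (2ξ₂) = 5.35 → ξ₁ = 5.35 ξ₂.
Substitute: (2·5.35 + 1) ξ₂ = 290.5 → ξ₂ = 24.83 mol/s, ξ₁ = 132.8 mol/s.
Outlet amounts (n = n₀ + Σ ν·ξ):
  C: 471.6 − 2(132.8) − 1(24.83) = 181.1
  A: 881.3 − 1(132.8) − 2(24.83) = 698.8
  F: 0 + 2(132.8) = 265.7
  B: 0 + 2(24.83) = 49.66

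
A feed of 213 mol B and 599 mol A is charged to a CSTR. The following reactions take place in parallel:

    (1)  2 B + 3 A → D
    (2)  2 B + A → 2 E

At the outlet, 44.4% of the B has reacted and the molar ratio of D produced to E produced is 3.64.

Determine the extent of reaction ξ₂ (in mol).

Conversion of B: B consumed = 0.444 × 213 = 94.57 mol = 2ξ₁ + 2ξ₂.
Selectivity: 1ξ₁ / (2ξ₂) = 3.64 → ξ₁ = 7.28 ξ₂.
Substitute: (2·7.28 + 2) ξ₂ = 94.57 → ξ₂ = 5.711 mol, ξ₁ = 41.58 mol.
Outlet amounts (n = n₀ + Σ ν·ξ):
  B: 213 − 2(41.58) − 2(5.711) = 118.4
  A: 599 − 3(41.58) − 1(5.711) = 468.6
  D: 0 + 1(41.58) = 41.58
  E: 0 + 2(5.711) = 11.42

ξ₂ = 5.71 mol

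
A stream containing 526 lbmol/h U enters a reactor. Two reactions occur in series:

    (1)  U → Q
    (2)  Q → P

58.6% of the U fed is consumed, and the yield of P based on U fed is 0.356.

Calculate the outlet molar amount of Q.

121 lbmol/h

Conversion of U: U consumed = 1ξ₁ = 0.586 × 526 → ξ₁ = 308.2 lbmol/h.
Yield of P: 1ξ₂ / 526 = 0.356 → ξ₂ = 187.3 lbmol/h.
Outlet amounts (n = n₀ + Σ ν·ξ):
  U: 526 − 1(308.2) = 217.8
  Q: 0 + 1(308.2) − 1(187.3) = 121
  P: 0 + 1(187.3) = 187.3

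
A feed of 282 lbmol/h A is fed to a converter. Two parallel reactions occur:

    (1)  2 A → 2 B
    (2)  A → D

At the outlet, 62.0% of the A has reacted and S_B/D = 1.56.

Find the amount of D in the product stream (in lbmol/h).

Conversion of A: A consumed = 0.62 × 282 = 174.8 lbmol/h = 2ξ₁ + 1ξ₂.
Selectivity: 2ξ₁ / (1ξ₂) = 1.56 → ξ₁ = 0.78 ξ₂.
Substitute: (2·0.78 + 1) ξ₂ = 174.8 → ξ₂ = 68.3 lbmol/h, ξ₁ = 53.27 lbmol/h.
Outlet amounts (n = n₀ + Σ ν·ξ):
  A: 282 − 2(53.27) − 1(68.3) = 107.2
  B: 0 + 2(53.27) = 106.5
  D: 0 + 1(68.3) = 68.3

68.3 lbmol/h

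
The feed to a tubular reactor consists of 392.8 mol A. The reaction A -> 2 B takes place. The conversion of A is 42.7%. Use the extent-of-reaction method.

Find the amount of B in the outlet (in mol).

A reacted = 0.427 × 392.8 = 167.7 mol; ν_A = −1, so ξ = 167.7/1 = 167.7 mol.
Outlet amounts (n = n₀ + ν ξ):
  A: 392.8 − 1(167.7) = 225.1
  B: 0 + 2(167.7) = 335.5

335 mol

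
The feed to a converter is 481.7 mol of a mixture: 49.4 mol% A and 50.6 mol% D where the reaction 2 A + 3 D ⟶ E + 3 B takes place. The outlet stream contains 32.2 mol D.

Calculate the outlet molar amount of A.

96.9 mol

For D: n = n₀ − 3ξ → 32.2 = 243.7 − 3ξ, giving ξ = 70.51 mol.
Outlet amounts (n = n₀ + ν ξ):
  A: 238 − 2(70.51) = 96.93
  D: 243.7 − 3(70.51) = 32.2
  E: 0 + 1(70.51) = 70.51
  B: 0 + 3(70.51) = 211.5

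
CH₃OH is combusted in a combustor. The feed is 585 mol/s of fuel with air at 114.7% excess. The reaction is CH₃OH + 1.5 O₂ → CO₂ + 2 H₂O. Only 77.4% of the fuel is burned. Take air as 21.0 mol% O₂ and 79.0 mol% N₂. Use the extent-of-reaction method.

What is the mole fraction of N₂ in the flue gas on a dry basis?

Stoichiometric O₂ = 1.5 × 585 = 877.5 mol/s; O₂ fed = 877.5 × 2.147 = 1884 mol/s.
N₂ fed = 1884 × 79/21 = 7087 mol/s.
Fuel reacted = 0.774 × 585 → ξ = 452.8 mol/s.
Outlet (n = n₀ + ν ξ):
  CH₃OH: 585 − 1(452.8) = 132.2
  O₂: 1884 − 1.5(452.8) = 1205
  N₂: 7087 (inert)
  CO₂: 0 + 1(452.8) = 452.8
  H₂O: 0 + 2(452.8) = 905.6
Dry total = 8877 mol/s; y_N₂ (dry) = 7087 / 8877 = 0.7984.

0.798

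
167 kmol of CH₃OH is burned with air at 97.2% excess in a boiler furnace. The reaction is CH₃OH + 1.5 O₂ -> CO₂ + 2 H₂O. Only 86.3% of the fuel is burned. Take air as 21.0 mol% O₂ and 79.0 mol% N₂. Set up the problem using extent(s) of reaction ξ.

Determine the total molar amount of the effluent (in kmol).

2590 kmol

Stoichiometric O₂ = 1.5 × 167 = 250.5 kmol; O₂ fed = 250.5 × 1.972 = 494 kmol.
N₂ fed = 494 × 79/21 = 1858 kmol.
Fuel reacted = 0.863 × 167 → ξ = 144.1 kmol.
Outlet (n = n₀ + ν ξ):
  CH₃OH: 167 − 1(144.1) = 22.88
  O₂: 494 − 1.5(144.1) = 277.8
  N₂: 1858 (inert)
  CO₂: 0 + 1(144.1) = 144.1
  H₂O: 0 + 2(144.1) = 288.2
Total out = 22.88 + 277.8 + 1858 + 144.1 + 288.2 = 2591 kmol.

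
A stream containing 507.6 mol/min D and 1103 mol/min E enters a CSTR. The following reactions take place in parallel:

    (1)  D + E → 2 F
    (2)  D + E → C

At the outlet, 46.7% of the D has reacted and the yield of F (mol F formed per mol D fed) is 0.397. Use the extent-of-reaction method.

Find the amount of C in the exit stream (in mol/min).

Yield of F: 2ξ₁ / 507.6 = 0.397 → ξ₁ = 100.8 mol/min.
Conversion of D: 1ξ₁ + 1ξ₂ = 0.467 × 507.6 = 237 → ξ₂ = 136.3 mol/min.
Outlet amounts (n = n₀ + Σ ν·ξ):
  D: 507.6 − 1(100.8) − 1(136.3) = 270.6
  E: 1103 − 1(100.8) − 1(136.3) = 866
  F: 0 + 2(100.8) = 201.5
  C: 0 + 1(136.3) = 136.3

136 mol/min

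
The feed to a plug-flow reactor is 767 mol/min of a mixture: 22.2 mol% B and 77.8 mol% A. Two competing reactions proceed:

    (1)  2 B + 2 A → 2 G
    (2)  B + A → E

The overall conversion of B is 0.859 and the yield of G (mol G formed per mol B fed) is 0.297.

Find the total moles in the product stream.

Yield of G: 2ξ₁ / 170.3 = 0.297 → ξ₁ = 25.29 mol/min.
Conversion of B: 2ξ₁ + 1ξ₂ = 0.859 × 170.3 = 146.3 → ξ₂ = 95.69 mol/min.
Outlet amounts (n = n₀ + Σ ν·ξ):
  B: 170.3 − 2(25.29) − 1(95.69) = 24.01
  A: 596.7 − 2(25.29) − 1(95.69) = 450.5
  G: 0 + 2(25.29) = 50.57
  E: 0 + 1(95.69) = 95.69
Total out = 24.01 + 450.5 + 50.57 + 95.69 = 620.7 mol/min.

621 mol/min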